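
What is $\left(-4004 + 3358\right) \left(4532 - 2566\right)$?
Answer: $-1270036$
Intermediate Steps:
$\left(-4004 + 3358\right) \left(4532 - 2566\right) = \left(-646\right) 1966 = -1270036$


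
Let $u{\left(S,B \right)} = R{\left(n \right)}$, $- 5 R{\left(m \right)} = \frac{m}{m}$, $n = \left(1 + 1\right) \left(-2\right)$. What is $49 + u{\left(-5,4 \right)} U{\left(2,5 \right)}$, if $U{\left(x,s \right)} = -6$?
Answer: $\frac{251}{5} \approx 50.2$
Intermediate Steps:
$n = -4$ ($n = 2 \left(-2\right) = -4$)
$R{\left(m \right)} = - \frac{1}{5}$ ($R{\left(m \right)} = - \frac{m \frac{1}{m}}{5} = \left(- \frac{1}{5}\right) 1 = - \frac{1}{5}$)
$u{\left(S,B \right)} = - \frac{1}{5}$
$49 + u{\left(-5,4 \right)} U{\left(2,5 \right)} = 49 - - \frac{6}{5} = 49 + \frac{6}{5} = \frac{251}{5}$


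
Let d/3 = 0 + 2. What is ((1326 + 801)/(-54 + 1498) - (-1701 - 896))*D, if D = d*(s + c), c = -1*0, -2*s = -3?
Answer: 33769755/1444 ≈ 23386.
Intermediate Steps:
d = 6 (d = 3*(0 + 2) = 3*2 = 6)
s = 3/2 (s = -½*(-3) = 3/2 ≈ 1.5000)
c = 0
D = 9 (D = 6*(3/2 + 0) = 6*(3/2) = 9)
((1326 + 801)/(-54 + 1498) - (-1701 - 896))*D = ((1326 + 801)/(-54 + 1498) - (-1701 - 896))*9 = (2127/1444 - 1*(-2597))*9 = (2127*(1/1444) + 2597)*9 = (2127/1444 + 2597)*9 = (3752195/1444)*9 = 33769755/1444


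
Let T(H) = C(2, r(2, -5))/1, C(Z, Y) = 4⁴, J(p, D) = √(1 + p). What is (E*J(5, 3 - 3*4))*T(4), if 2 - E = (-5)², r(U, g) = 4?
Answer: -5888*√6 ≈ -14423.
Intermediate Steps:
E = -23 (E = 2 - 1*(-5)² = 2 - 1*25 = 2 - 25 = -23)
C(Z, Y) = 256
T(H) = 256 (T(H) = 256/1 = 256*1 = 256)
(E*J(5, 3 - 3*4))*T(4) = -23*√(1 + 5)*256 = -23*√6*256 = -5888*√6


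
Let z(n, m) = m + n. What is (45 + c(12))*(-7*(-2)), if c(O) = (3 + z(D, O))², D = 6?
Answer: 6804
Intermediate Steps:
c(O) = (9 + O)² (c(O) = (3 + (O + 6))² = (3 + (6 + O))² = (9 + O)²)
(45 + c(12))*(-7*(-2)) = (45 + (9 + 12)²)*(-7*(-2)) = (45 + 21²)*14 = (45 + 441)*14 = 486*14 = 6804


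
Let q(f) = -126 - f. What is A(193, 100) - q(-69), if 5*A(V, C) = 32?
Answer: 317/5 ≈ 63.400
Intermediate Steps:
A(V, C) = 32/5 (A(V, C) = (⅕)*32 = 32/5)
A(193, 100) - q(-69) = 32/5 - (-126 - 1*(-69)) = 32/5 - (-126 + 69) = 32/5 - 1*(-57) = 32/5 + 57 = 317/5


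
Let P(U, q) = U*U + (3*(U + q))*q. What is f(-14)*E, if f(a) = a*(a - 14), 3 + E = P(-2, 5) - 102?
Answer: -21952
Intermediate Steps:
P(U, q) = U**2 + q*(3*U + 3*q) (P(U, q) = U**2 + (3*U + 3*q)*q = U**2 + q*(3*U + 3*q))
E = -56 (E = -3 + (((-2)**2 + 3*5**2 + 3*(-2)*5) - 102) = -3 + ((4 + 3*25 - 30) - 102) = -3 + ((4 + 75 - 30) - 102) = -3 + (49 - 102) = -3 - 53 = -56)
f(a) = a*(-14 + a)
f(-14)*E = -14*(-14 - 14)*(-56) = -14*(-28)*(-56) = 392*(-56) = -21952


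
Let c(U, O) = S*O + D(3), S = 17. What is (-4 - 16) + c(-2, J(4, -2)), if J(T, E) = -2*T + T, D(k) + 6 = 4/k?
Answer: -278/3 ≈ -92.667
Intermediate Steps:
D(k) = -6 + 4/k
J(T, E) = -T
c(U, O) = -14/3 + 17*O (c(U, O) = 17*O + (-6 + 4/3) = 17*O - 14/3 = -14/3 + 17*O)
(-4 - 16) + c(-2, J(4, -2)) = (-4 - 16) + (-14/3 + 17*(-1*4)) = -20 + (-14/3 + 17*(-4)) = -20 + (-14/3 - 68) = -20 - 218/3 = -278/3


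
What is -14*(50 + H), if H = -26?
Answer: -336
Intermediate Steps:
-14*(50 + H) = -14*(50 - 26) = -14*24 = -336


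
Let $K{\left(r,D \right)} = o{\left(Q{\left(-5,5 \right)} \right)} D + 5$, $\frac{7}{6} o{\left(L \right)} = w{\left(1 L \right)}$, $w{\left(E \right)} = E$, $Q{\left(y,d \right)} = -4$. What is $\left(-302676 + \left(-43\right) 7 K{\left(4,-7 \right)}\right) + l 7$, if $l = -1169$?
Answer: $-319588$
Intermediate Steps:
$o{\left(L \right)} = \frac{6 L}{7}$ ($o{\left(L \right)} = \frac{6 \cdot 1 L}{7} = \frac{6 L}{7}$)
$K{\left(r,D \right)} = 5 - \frac{24 D}{7}$ ($K{\left(r,D \right)} = \frac{6}{7} \left(-4\right) D + 5 = - \frac{24 D}{7} + 5 = 5 - \frac{24 D}{7}$)
$\left(-302676 + \left(-43\right) 7 K{\left(4,-7 \right)}\right) + l 7 = \left(-302676 + \left(-43\right) 7 \left(5 - -24\right)\right) - 8183 = \left(-302676 - 301 \left(5 + 24\right)\right) - 8183 = \left(-302676 - 8729\right) - 8183 = -311405 - 8183 = -319588$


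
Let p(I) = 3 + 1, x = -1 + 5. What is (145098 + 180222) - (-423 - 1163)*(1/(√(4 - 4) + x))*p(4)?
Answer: 326906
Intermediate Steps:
x = 4
p(I) = 4
(145098 + 180222) - (-423 - 1163)*(1/(√(4 - 4) + x))*p(4) = (145098 + 180222) - (-423 - 1163)*(1/(√(4 - 4) + 4))*4 = 325320 - (-1586)*(1/(√0 + 4))*4 = 325320 - (-1586)*(1/(0 + 4))*4 = 325320 - (-1586)*(1/4)*4 = 325320 - (-1586)*(1*(¼))*4 = 325320 - (-1586)*(¼)*4 = 325320 - (-1586) = 325320 - 1*(-1586) = 325320 + 1586 = 326906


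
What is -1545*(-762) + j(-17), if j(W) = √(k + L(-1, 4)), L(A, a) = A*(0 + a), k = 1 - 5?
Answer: 1177290 + 2*I*√2 ≈ 1.1773e+6 + 2.8284*I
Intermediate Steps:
k = -4
L(A, a) = A*a
j(W) = 2*I*√2 (j(W) = √(-4 - 1*4) = √(-4 - 4) = √(-8) = 2*I*√2)
-1545*(-762) + j(-17) = -1545*(-762) + 2*I*√2 = 1177290 + 2*I*√2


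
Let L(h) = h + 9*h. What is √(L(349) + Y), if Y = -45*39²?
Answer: I*√64955 ≈ 254.86*I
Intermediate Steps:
Y = -68445 (Y = -45*1521 = -68445)
L(h) = 10*h
√(L(349) + Y) = √(10*349 - 68445) = √(3490 - 68445) = √(-64955) = I*√64955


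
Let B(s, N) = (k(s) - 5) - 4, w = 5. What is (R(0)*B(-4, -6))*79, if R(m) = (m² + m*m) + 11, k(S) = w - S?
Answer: 0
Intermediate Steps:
k(S) = 5 - S
B(s, N) = -4 - s (B(s, N) = ((5 - s) - 5) - 4 = -s - 4 = -4 - s)
R(m) = 11 + 2*m² (R(m) = (m² + m²) + 11 = 2*m² + 11 = 11 + 2*m²)
(R(0)*B(-4, -6))*79 = ((11 + 2*0²)*(-4 - 1*(-4)))*79 = ((11 + 2*0)*(-4 + 4))*79 = ((11 + 0)*0)*79 = (11*0)*79 = 0*79 = 0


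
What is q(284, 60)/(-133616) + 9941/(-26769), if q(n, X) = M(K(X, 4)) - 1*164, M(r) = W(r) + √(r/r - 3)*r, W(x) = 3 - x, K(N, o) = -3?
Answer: -662023577/1788383352 + 3*I*√2/133616 ≈ -0.37018 + 3.1753e-5*I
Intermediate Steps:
M(r) = 3 - r + I*r*√2 (M(r) = (3 - r) + √(r/r - 3)*r = (3 - r) + √(1 - 3)*r = (3 - r) + √(-2)*r = (3 - r) + (I*√2)*r = (3 - r) + I*r*√2 = 3 - r + I*r*√2)
q(n, X) = -158 - 3*I*√2 (q(n, X) = (3 - 1*(-3) + I*(-3)*√2) - 1*164 = (3 + 3 - 3*I*√2) - 164 = (6 - 3*I*√2) - 164 = -158 - 3*I*√2)
q(284, 60)/(-133616) + 9941/(-26769) = (-158 - 3*I*√2)/(-133616) + 9941/(-26769) = (-158 - 3*I*√2)*(-1/133616) + 9941*(-1/26769) = (79/66808 + 3*I*√2/133616) - 9941/26769 = -662023577/1788383352 + 3*I*√2/133616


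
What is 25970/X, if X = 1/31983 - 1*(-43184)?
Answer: 830598510/1381153873 ≈ 0.60138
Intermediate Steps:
X = 1381153873/31983 (X = 1/31983 + 43184 = 1381153873/31983 ≈ 43184.)
25970/X = 25970/(1381153873/31983) = 25970*(31983/1381153873) = 830598510/1381153873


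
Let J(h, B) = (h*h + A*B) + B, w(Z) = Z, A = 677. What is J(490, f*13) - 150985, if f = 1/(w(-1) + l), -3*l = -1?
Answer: 75894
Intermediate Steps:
l = ⅓ (l = -⅓*(-1) = ⅓ ≈ 0.33333)
f = -3/2 (f = 1/(-1 + ⅓) = 1/(-⅔) = -3/2 ≈ -1.5000)
J(h, B) = h² + 678*B (J(h, B) = (h*h + 677*B) + B = (h² + 677*B) + B = h² + 678*B)
J(490, f*13) - 150985 = (490² + 678*(-3/2*13)) - 150985 = (240100 + 678*(-39/2)) - 150985 = (240100 - 13221) - 150985 = 226879 - 150985 = 75894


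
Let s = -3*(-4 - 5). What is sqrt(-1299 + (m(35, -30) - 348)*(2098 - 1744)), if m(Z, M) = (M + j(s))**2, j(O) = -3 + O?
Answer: 193*I*sqrt(3) ≈ 334.29*I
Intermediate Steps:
s = 27 (s = -3*(-9) = 27)
m(Z, M) = (24 + M)**2 (m(Z, M) = (M + (-3 + 27))**2 = (M + 24)**2 = (24 + M)**2)
sqrt(-1299 + (m(35, -30) - 348)*(2098 - 1744)) = sqrt(-1299 + ((24 - 30)**2 - 348)*(2098 - 1744)) = sqrt(-1299 + ((-6)**2 - 348)*354) = sqrt(-1299 + (36 - 348)*354) = sqrt(-1299 - 312*354) = sqrt(-1299 - 110448) = sqrt(-111747) = 193*I*sqrt(3)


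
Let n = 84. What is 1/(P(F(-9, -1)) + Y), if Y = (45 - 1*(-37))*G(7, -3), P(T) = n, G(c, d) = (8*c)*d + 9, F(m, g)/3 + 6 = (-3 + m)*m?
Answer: -1/12954 ≈ -7.7196e-5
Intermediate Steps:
F(m, g) = -18 + 3*m*(-3 + m) (F(m, g) = -18 + 3*((-3 + m)*m) = -18 + 3*(m*(-3 + m)) = -18 + 3*m*(-3 + m))
G(c, d) = 9 + 8*c*d (G(c, d) = 8*c*d + 9 = 9 + 8*c*d)
P(T) = 84
Y = -13038 (Y = (45 - 1*(-37))*(9 + 8*7*(-3)) = (45 + 37)*(9 - 168) = 82*(-159) = -13038)
1/(P(F(-9, -1)) + Y) = 1/(84 - 13038) = 1/(-12954) = -1/12954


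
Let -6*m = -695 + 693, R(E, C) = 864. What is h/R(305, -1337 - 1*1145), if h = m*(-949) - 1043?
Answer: -2039/1296 ≈ -1.5733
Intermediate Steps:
m = ⅓ (m = -(-695 + 693)/6 = -⅙*(-2) = ⅓ ≈ 0.33333)
h = -4078/3 (h = (⅓)*(-949) - 1043 = -949/3 - 1043 = -4078/3 ≈ -1359.3)
h/R(305, -1337 - 1*1145) = -4078/3/864 = -4078/3*1/864 = -2039/1296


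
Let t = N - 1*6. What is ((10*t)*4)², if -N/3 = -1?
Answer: 14400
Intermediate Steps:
N = 3 (N = -3*(-1) = 3)
t = -3 (t = 3 - 1*6 = 3 - 6 = -3)
((10*t)*4)² = ((10*(-3))*4)² = (-30*4)² = (-120)² = 14400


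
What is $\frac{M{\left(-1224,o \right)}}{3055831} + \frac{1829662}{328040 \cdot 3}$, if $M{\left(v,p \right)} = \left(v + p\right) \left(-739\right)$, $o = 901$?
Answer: $\frac{2913022175381}{1503652201860} \approx 1.9373$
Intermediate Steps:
$M{\left(v,p \right)} = - 739 p - 739 v$ ($M{\left(v,p \right)} = \left(p + v\right) \left(-739\right) = - 739 p - 739 v$)
$\frac{M{\left(-1224,o \right)}}{3055831} + \frac{1829662}{328040 \cdot 3} = \frac{\left(-739\right) 901 - -904536}{3055831} + \frac{1829662}{328040 \cdot 3} = \left(-665839 + 904536\right) \frac{1}{3055831} + \frac{1829662}{984120} = 238697 \cdot \frac{1}{3055831} + 1829662 \cdot \frac{1}{984120} = \frac{238697}{3055831} + \frac{914831}{492060} = \frac{2913022175381}{1503652201860}$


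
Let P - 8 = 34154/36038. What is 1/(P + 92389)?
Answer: 18019/1664918620 ≈ 1.0823e-5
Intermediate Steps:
P = 161229/18019 (P = 8 + 34154/36038 = 8 + 34154*(1/36038) = 8 + 17077/18019 = 161229/18019 ≈ 8.9477)
1/(P + 92389) = 1/(161229/18019 + 92389) = 1/(1664918620/18019) = 18019/1664918620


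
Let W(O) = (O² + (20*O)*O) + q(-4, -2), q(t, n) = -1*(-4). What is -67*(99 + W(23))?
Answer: -751204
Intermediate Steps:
q(t, n) = 4
W(O) = 4 + 21*O² (W(O) = (O² + (20*O)*O) + 4 = (O² + 20*O²) + 4 = 21*O² + 4 = 4 + 21*O²)
-67*(99 + W(23)) = -67*(99 + (4 + 21*23²)) = -67*(99 + (4 + 21*529)) = -67*(99 + (4 + 11109)) = -67*(99 + 11113) = -67*11212 = -751204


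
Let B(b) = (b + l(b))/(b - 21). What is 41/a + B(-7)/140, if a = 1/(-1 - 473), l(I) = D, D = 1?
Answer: -38090637/1960 ≈ -19434.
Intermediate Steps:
l(I) = 1
B(b) = (1 + b)/(-21 + b) (B(b) = (b + 1)/(b - 21) = (1 + b)/(-21 + b))
a = -1/474 (a = 1/(-474) = -1/474 ≈ -0.0021097)
41/a + B(-7)/140 = 41/(-1/474) + ((1 - 7)/(-21 - 7))/140 = 41*(-474) + (-6/(-28))*(1/140) = -19434 - 1/28*(-6)*(1/140) = -19434 + (3/14)*(1/140) = -19434 + 3/1960 = -38090637/1960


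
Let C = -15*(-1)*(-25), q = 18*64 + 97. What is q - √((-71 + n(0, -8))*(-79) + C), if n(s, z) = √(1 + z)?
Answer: 1249 - √(5234 - 79*I*√7) ≈ 1176.6 + 1.4443*I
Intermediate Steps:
q = 1249 (q = 1152 + 97 = 1249)
C = -375 (C = 15*(-25) = -375)
q - √((-71 + n(0, -8))*(-79) + C) = 1249 - √((-71 + √(1 - 8))*(-79) - 375) = 1249 - √((-71 + √(-7))*(-79) - 375) = 1249 - √((-71 + I*√7)*(-79) - 375) = 1249 - √((5609 - 79*I*√7) - 375) = 1249 - √(5234 - 79*I*√7)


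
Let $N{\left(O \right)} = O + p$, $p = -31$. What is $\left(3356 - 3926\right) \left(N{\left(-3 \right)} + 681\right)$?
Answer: $-368790$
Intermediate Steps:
$N{\left(O \right)} = -31 + O$ ($N{\left(O \right)} = O - 31 = -31 + O$)
$\left(3356 - 3926\right) \left(N{\left(-3 \right)} + 681\right) = \left(3356 - 3926\right) \left(\left(-31 - 3\right) + 681\right) = - 570 \left(-34 + 681\right) = \left(-570\right) 647 = -368790$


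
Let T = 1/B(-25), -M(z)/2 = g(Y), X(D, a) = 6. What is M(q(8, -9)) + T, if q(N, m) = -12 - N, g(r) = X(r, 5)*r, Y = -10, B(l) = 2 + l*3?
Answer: 8759/73 ≈ 119.99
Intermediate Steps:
B(l) = 2 + 3*l
g(r) = 6*r
M(z) = 120 (M(z) = -12*(-10) = -2*(-60) = 120)
T = -1/73 (T = 1/(2 + 3*(-25)) = 1/(2 - 75) = 1/(-73) = -1/73 ≈ -0.013699)
M(q(8, -9)) + T = 120 - 1/73 = 8759/73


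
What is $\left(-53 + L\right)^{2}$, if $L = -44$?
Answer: $9409$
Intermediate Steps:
$\left(-53 + L\right)^{2} = \left(-53 - 44\right)^{2} = \left(-97\right)^{2} = 9409$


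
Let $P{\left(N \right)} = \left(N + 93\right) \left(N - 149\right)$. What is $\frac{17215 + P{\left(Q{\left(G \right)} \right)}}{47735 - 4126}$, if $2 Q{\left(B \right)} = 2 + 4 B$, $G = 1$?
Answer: $\frac{3199}{43609} \approx 0.073356$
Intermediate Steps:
$Q{\left(B \right)} = 1 + 2 B$ ($Q{\left(B \right)} = \frac{2 + 4 B}{2} = 1 + 2 B$)
$P{\left(N \right)} = \left(-149 + N\right) \left(93 + N\right)$ ($P{\left(N \right)} = \left(93 + N\right) \left(-149 + N\right) = \left(-149 + N\right) \left(93 + N\right)$)
$\frac{17215 + P{\left(Q{\left(G \right)} \right)}}{47735 - 4126} = \frac{17215 - \left(13857 - \left(1 + 2 \cdot 1\right)^{2} + 56 \left(1 + 2 \cdot 1\right)\right)}{47735 - 4126} = \frac{17215 - \left(13857 - \left(1 + 2\right)^{2} + 56 \left(1 + 2\right)\right)}{43609} = \left(17215 - \left(14025 - 9\right)\right) \frac{1}{43609} = \left(17215 - 14016\right) \frac{1}{43609} = 3199 \cdot \frac{1}{43609} = \frac{3199}{43609}$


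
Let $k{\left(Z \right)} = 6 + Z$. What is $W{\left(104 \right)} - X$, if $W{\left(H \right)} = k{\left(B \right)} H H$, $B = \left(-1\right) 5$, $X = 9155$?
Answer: $1661$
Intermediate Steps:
$B = -5$
$W{\left(H \right)} = H^{2}$ ($W{\left(H \right)} = \left(6 - 5\right) H H = 1 H H = H H = H^{2}$)
$W{\left(104 \right)} - X = 104^{2} - 9155 = 10816 - 9155 = 1661$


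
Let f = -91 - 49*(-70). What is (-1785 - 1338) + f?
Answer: 216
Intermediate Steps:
f = 3339 (f = -91 + 3430 = 3339)
(-1785 - 1338) + f = (-1785 - 1338) + 3339 = -3123 + 3339 = 216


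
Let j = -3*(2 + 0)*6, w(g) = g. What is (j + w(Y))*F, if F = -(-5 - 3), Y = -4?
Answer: -320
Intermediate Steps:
j = -36 (j = -3*2*6 = -6*6 = -36)
F = 8 (F = -1*(-8) = 8)
(j + w(Y))*F = (-36 - 4)*8 = -40*8 = -320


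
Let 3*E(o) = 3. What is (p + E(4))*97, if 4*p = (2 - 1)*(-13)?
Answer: -873/4 ≈ -218.25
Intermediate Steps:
E(o) = 1 (E(o) = (⅓)*3 = 1)
p = -13/4 (p = ((2 - 1)*(-13))/4 = (1*(-13))/4 = (¼)*(-13) = -13/4 ≈ -3.2500)
(p + E(4))*97 = (-13/4 + 1)*97 = -9/4*97 = -873/4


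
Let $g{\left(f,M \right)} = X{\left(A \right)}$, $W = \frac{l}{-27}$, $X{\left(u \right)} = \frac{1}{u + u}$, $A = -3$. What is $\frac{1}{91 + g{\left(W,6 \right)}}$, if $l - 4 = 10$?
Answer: $\frac{6}{545} \approx 0.011009$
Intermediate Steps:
$l = 14$ ($l = 4 + 10 = 14$)
$X{\left(u \right)} = \frac{1}{2 u}$
$W = - \frac{14}{27}$ ($W = \frac{14}{-27} = 14 \left(- \frac{1}{27}\right) = - \frac{14}{27} \approx -0.51852$)
$g{\left(f,M \right)} = - \frac{1}{6}$ ($g{\left(f,M \right)} = \frac{1}{2 \left(-3\right)} = \frac{1}{2} \left(- \frac{1}{3}\right) = - \frac{1}{6}$)
$\frac{1}{91 + g{\left(W,6 \right)}} = \frac{1}{91 - \frac{1}{6}} = \frac{1}{\frac{545}{6}} = \frac{6}{545}$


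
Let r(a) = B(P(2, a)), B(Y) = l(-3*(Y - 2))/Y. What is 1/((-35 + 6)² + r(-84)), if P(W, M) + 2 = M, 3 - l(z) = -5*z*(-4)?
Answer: 86/77603 ≈ 0.0011082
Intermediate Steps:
l(z) = 3 - 20*z (l(z) = 3 - (-5*z)*(-4) = 3 - 20*z)
P(W, M) = -2 + M
B(Y) = (-117 + 60*Y)/Y (B(Y) = (3 - (-60)*(Y - 2))/Y = (3 - (-60)*(-2 + Y))/Y = (3 - 20*(6 - 3*Y))/Y = (3 + (-120 + 60*Y))/Y = (-117 + 60*Y)/Y)
r(a) = 60 - 117/(-2 + a)
1/((-35 + 6)² + r(-84)) = 1/((-35 + 6)² + 3*(-79 + 20*(-84))/(-2 - 84)) = 1/((-29)² + 3*(-79 - 1680)/(-86)) = 1/(841 + 3*(-1/86)*(-1759)) = 1/(841 + 5277/86) = 1/(77603/86) = 86/77603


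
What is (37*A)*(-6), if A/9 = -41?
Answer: 81918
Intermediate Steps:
A = -369 (A = 9*(-41) = -369)
(37*A)*(-6) = (37*(-369))*(-6) = -13653*(-6) = 81918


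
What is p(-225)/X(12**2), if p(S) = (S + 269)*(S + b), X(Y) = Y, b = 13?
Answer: -583/9 ≈ -64.778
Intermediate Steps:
p(S) = (13 + S)*(269 + S) (p(S) = (S + 269)*(S + 13) = (269 + S)*(13 + S) = (13 + S)*(269 + S))
p(-225)/X(12**2) = (3497 + (-225)**2 + 282*(-225))/(12**2) = (3497 + 50625 - 63450)/144 = -9328*1/144 = -583/9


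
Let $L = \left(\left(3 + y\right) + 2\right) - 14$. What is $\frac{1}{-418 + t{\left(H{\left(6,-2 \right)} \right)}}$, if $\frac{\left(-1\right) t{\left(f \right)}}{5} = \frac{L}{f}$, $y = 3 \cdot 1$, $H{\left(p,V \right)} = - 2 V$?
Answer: $- \frac{2}{821} \approx -0.0024361$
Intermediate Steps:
$y = 3$
$L = -6$ ($L = \left(\left(3 + 3\right) + 2\right) - 14 = \left(6 + 2\right) - 14 = 8 - 14 = -6$)
$t{\left(f \right)} = \frac{30}{f}$ ($t{\left(f \right)} = - 5 \left(- \frac{6}{f}\right) = \frac{30}{f}$)
$\frac{1}{-418 + t{\left(H{\left(6,-2 \right)} \right)}} = \frac{1}{-418 + \frac{30}{\left(-2\right) \left(-2\right)}} = \frac{1}{-418 + \frac{30}{4}} = \frac{1}{-418 + 30 \cdot \frac{1}{4}} = \frac{1}{-418 + \frac{15}{2}} = \frac{1}{- \frac{821}{2}} = - \frac{2}{821}$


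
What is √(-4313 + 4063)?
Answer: 5*I*√10 ≈ 15.811*I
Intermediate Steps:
√(-4313 + 4063) = √(-250) = 5*I*√10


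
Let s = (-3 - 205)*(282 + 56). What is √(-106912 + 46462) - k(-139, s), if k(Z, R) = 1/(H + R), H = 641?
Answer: 1/69663 + 5*I*√2418 ≈ 1.4355e-5 + 245.87*I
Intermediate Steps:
s = -70304 (s = -208*338 = -70304)
k(Z, R) = 1/(641 + R)
√(-106912 + 46462) - k(-139, s) = √(-106912 + 46462) - 1/(641 - 70304) = √(-60450) - 1/(-69663) = 5*I*√2418 - 1*(-1/69663) = 5*I*√2418 + 1/69663 = 1/69663 + 5*I*√2418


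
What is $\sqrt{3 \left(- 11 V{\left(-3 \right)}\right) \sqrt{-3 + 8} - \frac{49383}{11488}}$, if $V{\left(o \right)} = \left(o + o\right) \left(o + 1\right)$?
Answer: $\frac{3 \sqrt{-3939666 - 362928896 \sqrt{5}}}{2872} \approx 29.829 i$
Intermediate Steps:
$V{\left(o \right)} = 2 o \left(1 + o\right)$
$\sqrt{3 \left(- 11 V{\left(-3 \right)}\right) \sqrt{-3 + 8} - \frac{49383}{11488}} = \sqrt{3 \left(- 11 \cdot 2 \left(-3\right) \left(1 - 3\right)\right) \sqrt{-3 + 8} - \frac{49383}{11488}} = \sqrt{3 \left(- 11 \cdot 2 \left(-3\right) \left(-2\right)\right) \sqrt{5} - \frac{49383}{11488}} = \sqrt{3 \left(\left(-11\right) 12\right) \sqrt{5} - \frac{49383}{11488}} = \sqrt{3 \left(-132\right) \sqrt{5} - \frac{49383}{11488}} = \sqrt{- 396 \sqrt{5} - \frac{49383}{11488}} = \sqrt{- \frac{49383}{11488} - 396 \sqrt{5}}$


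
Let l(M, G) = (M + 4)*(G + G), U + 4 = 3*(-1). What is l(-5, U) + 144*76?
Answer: 10958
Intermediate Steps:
U = -7 (U = -4 + 3*(-1) = -4 - 3 = -7)
l(M, G) = 2*G*(4 + M) (l(M, G) = (4 + M)*(2*G) = 2*G*(4 + M))
l(-5, U) + 144*76 = 2*(-7)*(4 - 5) + 144*76 = 2*(-7)*(-1) + 10944 = 14 + 10944 = 10958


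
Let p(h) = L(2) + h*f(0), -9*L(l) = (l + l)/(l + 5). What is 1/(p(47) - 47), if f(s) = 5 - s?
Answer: 63/11840 ≈ 0.0053209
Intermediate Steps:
L(l) = -2*l/(9*(5 + l)) (L(l) = -(l + l)/(9*(l + 5)) = -2*l/(9*(5 + l)))
p(h) = -4/63 + 5*h (p(h) = -2*2/(45 + 9*2) + h*(5 - 1*0) = -2*2/(45 + 18) + h*(5 + 0) = -2*2/63 + h*5 = -2*2*1/63 + 5*h = -4/63 + 5*h)
1/(p(47) - 47) = 1/((-4/63 + 5*47) - 47) = 1/((-4/63 + 235) - 47) = 1/(14801/63 - 47) = 1/(11840/63) = 63/11840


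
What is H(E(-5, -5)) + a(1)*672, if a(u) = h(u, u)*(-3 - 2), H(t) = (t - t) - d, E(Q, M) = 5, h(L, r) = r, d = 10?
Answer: -3370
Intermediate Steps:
H(t) = -10 (H(t) = (t - t) - 1*10 = 0 - 10 = -10)
a(u) = -5*u (a(u) = u*(-3 - 2) = u*(-5) = -5*u)
H(E(-5, -5)) + a(1)*672 = -10 - 5*1*672 = -10 - 5*672 = -10 - 3360 = -3370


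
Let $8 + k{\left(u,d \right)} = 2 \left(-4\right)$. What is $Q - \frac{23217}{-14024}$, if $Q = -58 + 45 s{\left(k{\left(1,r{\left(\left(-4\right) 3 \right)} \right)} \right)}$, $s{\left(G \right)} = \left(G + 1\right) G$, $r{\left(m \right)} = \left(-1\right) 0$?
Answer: $\frac{150669025}{14024} \approx 10744.0$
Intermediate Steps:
$r{\left(m \right)} = 0$
$k{\left(u,d \right)} = -16$ ($k{\left(u,d \right)} = -8 + 2 \left(-4\right) = -8 - 8 = -16$)
$s{\left(G \right)} = G \left(1 + G\right)$ ($s{\left(G \right)} = \left(1 + G\right) G = G \left(1 + G\right)$)
$Q = 10742$ ($Q = -58 + 45 \left(- 16 \left(1 - 16\right)\right) = -58 + 45 \left(\left(-16\right) \left(-15\right)\right) = -58 + 45 \cdot 240 = -58 + 10800 = 10742$)
$Q - \frac{23217}{-14024} = 10742 - \frac{23217}{-14024} = 10742 - - \frac{23217}{14024} = 10742 + \frac{23217}{14024} = \frac{150669025}{14024}$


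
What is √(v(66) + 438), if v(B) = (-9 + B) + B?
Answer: √561 ≈ 23.685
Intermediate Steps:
v(B) = -9 + 2*B
√(v(66) + 438) = √((-9 + 2*66) + 438) = √((-9 + 132) + 438) = √(123 + 438) = √561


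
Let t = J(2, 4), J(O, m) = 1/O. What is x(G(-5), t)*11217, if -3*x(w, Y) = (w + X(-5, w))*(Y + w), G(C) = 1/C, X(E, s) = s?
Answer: 11217/25 ≈ 448.68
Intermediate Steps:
t = ½ (t = 1/2 = ½ ≈ 0.50000)
x(w, Y) = -2*w*(Y + w)/3 (x(w, Y) = -(w + w)*(Y + w)/3 = -2*w*(Y + w)/3)
x(G(-5), t)*11217 = ((⅔)*(-1*½ - 1/(-5))/(-5))*11217 = ((⅔)*(-⅕)*(-½ - 1*(-⅕)))*11217 = ((⅔)*(-⅕)*(-½ + ⅕))*11217 = ((⅔)*(-⅕)*(-3/10))*11217 = (1/25)*11217 = 11217/25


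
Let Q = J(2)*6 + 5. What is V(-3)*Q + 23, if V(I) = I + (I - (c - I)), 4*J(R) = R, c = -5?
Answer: -9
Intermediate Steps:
J(R) = R/4
V(I) = 5 + 3*I (V(I) = I + (I - (-5 - I)) = I + (I + (5 + I)) = I + (5 + 2*I) = 5 + 3*I)
Q = 8 (Q = ((¼)*2)*6 + 5 = (½)*6 + 5 = 3 + 5 = 8)
V(-3)*Q + 23 = (5 + 3*(-3))*8 + 23 = (5 - 9)*8 + 23 = -4*8 + 23 = -32 + 23 = -9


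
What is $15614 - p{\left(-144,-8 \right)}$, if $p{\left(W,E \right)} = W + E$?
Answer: $15766$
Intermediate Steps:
$p{\left(W,E \right)} = E + W$
$15614 - p{\left(-144,-8 \right)} = 15614 - \left(-8 - 144\right) = 15614 - -152 = 15614 + 152 = 15766$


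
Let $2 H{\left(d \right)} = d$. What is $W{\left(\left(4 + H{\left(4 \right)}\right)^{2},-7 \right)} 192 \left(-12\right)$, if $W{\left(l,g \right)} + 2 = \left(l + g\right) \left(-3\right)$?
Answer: $205056$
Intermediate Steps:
$H{\left(d \right)} = \frac{d}{2}$
$W{\left(l,g \right)} = -2 - 3 g - 3 l$ ($W{\left(l,g \right)} = -2 + \left(l + g\right) \left(-3\right) = -2 + \left(g + l\right) \left(-3\right) = -2 - \left(3 g + 3 l\right) = -2 - 3 g - 3 l$)
$W{\left(\left(4 + H{\left(4 \right)}\right)^{2},-7 \right)} 192 \left(-12\right) = \left(-2 - -21 - 3 \left(4 + \frac{1}{2} \cdot 4\right)^{2}\right) 192 \left(-12\right) = \left(-2 + 21 - 3 \left(4 + 2\right)^{2}\right) 192 \left(-12\right) = \left(-2 + 21 - 3 \cdot 6^{2}\right) 192 \left(-12\right) = \left(-2 + 21 - 108\right) 192 \left(-12\right) = \left(-89\right) 192 \left(-12\right) = \left(-17088\right) \left(-12\right) = 205056$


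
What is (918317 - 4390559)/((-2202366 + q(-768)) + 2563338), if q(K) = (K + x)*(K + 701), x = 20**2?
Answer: -32757/3638 ≈ -9.0041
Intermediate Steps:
x = 400
q(K) = (400 + K)*(701 + K) (q(K) = (K + 400)*(K + 701) = (400 + K)*(701 + K))
(918317 - 4390559)/((-2202366 + q(-768)) + 2563338) = (918317 - 4390559)/((-2202366 + (280400 + (-768)**2 + 1101*(-768))) + 2563338) = -3472242/((-2202366 + (280400 + 589824 - 845568)) + 2563338) = -3472242/((-2202366 + 24656) + 2563338) = -3472242/(-2177710 + 2563338) = -3472242/385628 = -3472242*1/385628 = -32757/3638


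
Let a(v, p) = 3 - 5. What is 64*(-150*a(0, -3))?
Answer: 19200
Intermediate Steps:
a(v, p) = -2
64*(-150*a(0, -3)) = 64*(-150*(-2)) = 64*300 = 19200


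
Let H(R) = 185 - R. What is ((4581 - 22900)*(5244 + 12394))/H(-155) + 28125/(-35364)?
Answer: -952207505209/1001980 ≈ -9.5033e+5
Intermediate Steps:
((4581 - 22900)*(5244 + 12394))/H(-155) + 28125/(-35364) = ((4581 - 22900)*(5244 + 12394))/(185 - 1*(-155)) + 28125/(-35364) = (-18319*17638)/(185 + 155) + 28125*(-1/35364) = -323110522/340 - 9375/11788 = -323110522*1/340 - 9375/11788 = -161555261/170 - 9375/11788 = -952207505209/1001980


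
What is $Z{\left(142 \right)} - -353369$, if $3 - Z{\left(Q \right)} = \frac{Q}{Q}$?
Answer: $353371$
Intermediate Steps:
$Z{\left(Q \right)} = 2$ ($Z{\left(Q \right)} = 3 - \frac{Q}{Q} = 3 - 1 = 2$)
$Z{\left(142 \right)} - -353369 = 2 - -353369 = 2 + 353369 = 353371$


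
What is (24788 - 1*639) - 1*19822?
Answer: 4327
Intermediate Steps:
(24788 - 1*639) - 1*19822 = (24788 - 639) - 19822 = 24149 - 19822 = 4327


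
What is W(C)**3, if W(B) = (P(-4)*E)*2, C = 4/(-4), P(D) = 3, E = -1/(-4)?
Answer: 27/8 ≈ 3.3750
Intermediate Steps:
E = 1/4 (E = -1*(-1/4) = 1/4 ≈ 0.25000)
C = -1 (C = 4*(-1/4) = -1)
W(B) = 3/2 (W(B) = (3*(1/4))*2 = (3/4)*2 = 3/2)
W(C)**3 = (3/2)**3 = 27/8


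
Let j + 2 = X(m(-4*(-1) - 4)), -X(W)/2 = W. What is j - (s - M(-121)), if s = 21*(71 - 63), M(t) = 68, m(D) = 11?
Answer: -124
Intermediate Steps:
X(W) = -2*W
s = 168 (s = 21*8 = 168)
j = -24 (j = -2 - 2*11 = -2 - 22 = -24)
j - (s - M(-121)) = -24 - (168 - 1*68) = -24 - (168 - 68) = -24 - 1*100 = -24 - 100 = -124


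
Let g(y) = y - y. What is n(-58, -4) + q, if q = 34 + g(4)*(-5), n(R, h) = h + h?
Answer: 26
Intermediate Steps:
g(y) = 0
n(R, h) = 2*h
q = 34 (q = 34 + 0*(-5) = 34 + 0 = 34)
n(-58, -4) + q = 2*(-4) + 34 = -8 + 34 = 26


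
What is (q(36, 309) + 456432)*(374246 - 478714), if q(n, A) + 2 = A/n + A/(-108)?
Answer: -429146343262/9 ≈ -4.7683e+10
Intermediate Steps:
q(n, A) = -2 - A/108 + A/n (q(n, A) = -2 + (A/n + A/(-108)) = -2 + (A/n + A*(-1/108)) = -2 + (A/n - A/108) = -2 + (-A/108 + A/n) = -2 - A/108 + A/n)
(q(36, 309) + 456432)*(374246 - 478714) = ((-2 - 1/108*309 + 309/36) + 456432)*(374246 - 478714) = ((-2 - 103/36 + 309*(1/36)) + 456432)*(-104468) = ((-2 - 103/36 + 103/12) + 456432)*(-104468) = (67/18 + 456432)*(-104468) = (8215843/18)*(-104468) = -429146343262/9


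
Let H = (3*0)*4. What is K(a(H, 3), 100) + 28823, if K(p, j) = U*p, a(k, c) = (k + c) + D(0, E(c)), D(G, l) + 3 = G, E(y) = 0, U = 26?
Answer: 28823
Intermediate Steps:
D(G, l) = -3 + G
H = 0 (H = 0*4 = 0)
a(k, c) = -3 + c + k (a(k, c) = (k + c) + (-3 + 0) = (c + k) - 3 = -3 + c + k)
K(p, j) = 26*p
K(a(H, 3), 100) + 28823 = 26*(-3 + 3 + 0) + 28823 = 26*0 + 28823 = 0 + 28823 = 28823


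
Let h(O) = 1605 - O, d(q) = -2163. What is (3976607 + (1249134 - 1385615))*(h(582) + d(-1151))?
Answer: -4377743640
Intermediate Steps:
(3976607 + (1249134 - 1385615))*(h(582) + d(-1151)) = (3976607 + (1249134 - 1385615))*((1605 - 1*582) - 2163) = (3976607 - 136481)*((1605 - 582) - 2163) = 3840126*(1023 - 2163) = 3840126*(-1140) = -4377743640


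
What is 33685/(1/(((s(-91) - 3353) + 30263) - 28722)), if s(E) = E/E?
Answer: -61003535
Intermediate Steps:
s(E) = 1
33685/(1/(((s(-91) - 3353) + 30263) - 28722)) = 33685/(1/(((1 - 3353) + 30263) - 28722)) = 33685/(1/((-3352 + 30263) - 28722)) = 33685/(1/(26911 - 28722)) = 33685/(1/(-1811)) = 33685/(-1/1811) = 33685*(-1811) = -61003535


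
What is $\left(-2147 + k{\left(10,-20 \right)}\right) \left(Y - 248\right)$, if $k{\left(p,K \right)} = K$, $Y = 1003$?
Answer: $-1636085$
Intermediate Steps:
$\left(-2147 + k{\left(10,-20 \right)}\right) \left(Y - 248\right) = \left(-2147 - 20\right) \left(1003 - 248\right) = \left(-2167\right) 755 = -1636085$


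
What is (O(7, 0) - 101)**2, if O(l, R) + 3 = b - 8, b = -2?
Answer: 12996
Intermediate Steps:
O(l, R) = -13 (O(l, R) = -3 + (-2 - 8) = -3 - 10 = -13)
(O(7, 0) - 101)**2 = (-13 - 101)**2 = (-114)**2 = 12996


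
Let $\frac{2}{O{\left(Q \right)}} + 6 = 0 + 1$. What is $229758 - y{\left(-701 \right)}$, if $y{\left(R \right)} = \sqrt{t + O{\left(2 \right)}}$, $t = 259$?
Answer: $229758 - \frac{\sqrt{6465}}{5} \approx 2.2974 \cdot 10^{5}$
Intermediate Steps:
$O{\left(Q \right)} = - \frac{2}{5}$ ($O{\left(Q \right)} = \frac{2}{-6 + \left(0 + 1\right)} = \frac{2}{-6 + 1} = \frac{2}{-5} = 2 \left(- \frac{1}{5}\right) = - \frac{2}{5}$)
$y{\left(R \right)} = \frac{\sqrt{6465}}{5}$ ($y{\left(R \right)} = \sqrt{259 - \frac{2}{5}} = \sqrt{\frac{1293}{5}} = \frac{\sqrt{6465}}{5}$)
$229758 - y{\left(-701 \right)} = 229758 - \frac{\sqrt{6465}}{5}$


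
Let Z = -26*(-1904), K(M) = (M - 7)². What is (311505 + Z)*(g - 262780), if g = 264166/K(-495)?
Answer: -11953251121258293/126002 ≈ -9.4866e+10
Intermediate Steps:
K(M) = (-7 + M)²
Z = 49504
g = 132083/126002 (g = 264166/((-7 - 495)²) = 264166/((-502)²) = 264166/252004 = 264166*(1/252004) = 132083/126002 ≈ 1.0483)
(311505 + Z)*(g - 262780) = (311505 + 49504)*(132083/126002 - 262780) = 361009*(-33110673477/126002) = -11953251121258293/126002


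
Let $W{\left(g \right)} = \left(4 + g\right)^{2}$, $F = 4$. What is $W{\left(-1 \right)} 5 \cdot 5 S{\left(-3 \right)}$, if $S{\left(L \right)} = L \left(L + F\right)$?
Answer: $-675$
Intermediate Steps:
$S{\left(L \right)} = L \left(4 + L\right)$ ($S{\left(L \right)} = L \left(L + 4\right) = L \left(4 + L\right)$)
$W{\left(-1 \right)} 5 \cdot 5 S{\left(-3 \right)} = \left(4 - 1\right)^{2} \cdot 5 \cdot 5 \left(- 3 \left(4 - 3\right)\right) = 3^{2} \cdot 25 \left(\left(-3\right) 1\right) = 9 \cdot 25 \left(-3\right) = 225 \left(-3\right) = -675$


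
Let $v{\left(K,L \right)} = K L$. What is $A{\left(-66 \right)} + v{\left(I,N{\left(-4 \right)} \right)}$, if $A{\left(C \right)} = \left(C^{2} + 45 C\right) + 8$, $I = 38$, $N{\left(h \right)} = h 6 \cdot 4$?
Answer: $-2254$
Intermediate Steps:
$N{\left(h \right)} = 24 h$ ($N{\left(h \right)} = 6 h 4 = 24 h$)
$A{\left(C \right)} = 8 + C^{2} + 45 C$
$A{\left(-66 \right)} + v{\left(I,N{\left(-4 \right)} \right)} = \left(8 + \left(-66\right)^{2} + 45 \left(-66\right)\right) + 38 \cdot 24 \left(-4\right) = \left(8 + 4356 - 2970\right) + 38 \left(-96\right) = 1394 - 3648 = -2254$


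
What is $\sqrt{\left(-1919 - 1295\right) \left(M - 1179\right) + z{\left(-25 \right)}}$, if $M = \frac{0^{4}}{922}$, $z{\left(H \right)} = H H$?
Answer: $\sqrt{3789931} \approx 1946.8$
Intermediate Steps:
$z{\left(H \right)} = H^{2}$
$M = 0$ ($M = 0 \cdot \frac{1}{922} = 0$)
$\sqrt{\left(-1919 - 1295\right) \left(M - 1179\right) + z{\left(-25 \right)}} = \sqrt{\left(-1919 - 1295\right) \left(0 - 1179\right) + \left(-25\right)^{2}} = \sqrt{\left(-3214\right) \left(-1179\right) + 625} = \sqrt{3789306 + 625} = \sqrt{3789931}$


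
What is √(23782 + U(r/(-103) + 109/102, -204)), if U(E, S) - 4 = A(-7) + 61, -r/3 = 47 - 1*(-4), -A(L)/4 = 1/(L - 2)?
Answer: √214627/3 ≈ 154.43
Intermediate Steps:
A(L) = -4/(-2 + L) (A(L) = -4/(L - 2) = -4/(-2 + L))
r = -153 (r = -3*(47 - 1*(-4)) = -3*(47 + 4) = -3*51 = -153)
U(E, S) = 589/9 (U(E, S) = 4 + (-4/(-2 - 7) + 61) = 4 + (-4/(-9) + 61) = 4 + (-4*(-⅑) + 61) = 4 + (4/9 + 61) = 4 + 553/9 = 589/9)
√(23782 + U(r/(-103) + 109/102, -204)) = √(23782 + 589/9) = √(214627/9) = √214627/3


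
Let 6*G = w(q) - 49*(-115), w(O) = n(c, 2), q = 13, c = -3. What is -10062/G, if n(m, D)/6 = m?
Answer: -60372/5617 ≈ -10.748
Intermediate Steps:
n(m, D) = 6*m
w(O) = -18 (w(O) = 6*(-3) = -18)
G = 5617/6 (G = (-18 - 49*(-115))/6 = (-18 + 5635)/6 = (⅙)*5617 = 5617/6 ≈ 936.17)
-10062/G = -10062/5617/6 = -10062*6/5617 = -60372/5617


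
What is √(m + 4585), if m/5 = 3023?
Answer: 10*√197 ≈ 140.36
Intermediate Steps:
m = 15115 (m = 5*3023 = 15115)
√(m + 4585) = √(15115 + 4585) = √19700 = 10*√197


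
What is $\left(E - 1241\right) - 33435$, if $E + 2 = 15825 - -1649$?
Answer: $-17204$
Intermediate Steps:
$E = 17472$ ($E = -2 + \left(15825 - -1649\right) = -2 + \left(15825 + 1649\right) = -2 + 17474 = 17472$)
$\left(E - 1241\right) - 33435 = \left(17472 - 1241\right) - 33435 = 16231 - 33435 = -17204$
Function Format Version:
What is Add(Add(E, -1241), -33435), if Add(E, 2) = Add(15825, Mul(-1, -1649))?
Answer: -17204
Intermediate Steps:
E = 17472 (E = Add(-2, Add(15825, Mul(-1, -1649))) = Add(-2, Add(15825, 1649)) = Add(-2, 17474) = 17472)
Add(Add(E, -1241), -33435) = Add(Add(17472, -1241), -33435) = Add(16231, -33435) = -17204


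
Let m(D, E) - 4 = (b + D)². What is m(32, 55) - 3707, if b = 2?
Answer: -2547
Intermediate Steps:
m(D, E) = 4 + (2 + D)²
m(32, 55) - 3707 = (4 + (2 + 32)²) - 3707 = (4 + 34²) - 3707 = (4 + 1156) - 3707 = 1160 - 3707 = -2547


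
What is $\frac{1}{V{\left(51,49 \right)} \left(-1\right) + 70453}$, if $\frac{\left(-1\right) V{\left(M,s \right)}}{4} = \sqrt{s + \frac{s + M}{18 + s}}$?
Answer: $\frac{4720351}{332562834875} - \frac{4 \sqrt{226661}}{332562834875} \approx 1.4188 \cdot 10^{-5}$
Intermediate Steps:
$V{\left(M,s \right)} = - 4 \sqrt{s + \frac{M + s}{18 + s}}$ ($V{\left(M,s \right)} = - 4 \sqrt{s + \frac{s + M}{18 + s}} = - 4 \sqrt{s + \frac{M + s}{18 + s}}$)
$\frac{1}{V{\left(51,49 \right)} \left(-1\right) + 70453} = \frac{1}{- 4 \sqrt{\frac{51 + 49 + 49 \left(18 + 49\right)}{18 + 49}} \left(-1\right) + 70453} = \frac{1}{- 4 \sqrt{\frac{51 + 49 + 49 \cdot 67}{67}} \left(-1\right) + 70453} = \frac{1}{- 4 \sqrt{\frac{51 + 49 + 3283}{67}} \left(-1\right) + 70453} = \frac{1}{- 4 \sqrt{\frac{1}{67} \cdot 3383} \left(-1\right) + 70453} = \frac{1}{- 4 \sqrt{\frac{3383}{67}} \left(-1\right) + 70453} = \frac{1}{- 4 \frac{\sqrt{226661}}{67} \left(-1\right) + 70453} = \frac{1}{- \frac{4 \sqrt{226661}}{67} \left(-1\right) + 70453} = \frac{1}{\frac{4 \sqrt{226661}}{67} + 70453} = \frac{1}{70453 + \frac{4 \sqrt{226661}}{67}}$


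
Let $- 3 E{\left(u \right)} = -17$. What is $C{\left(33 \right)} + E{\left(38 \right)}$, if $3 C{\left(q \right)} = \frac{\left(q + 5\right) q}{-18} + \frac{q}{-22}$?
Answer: $- \frac{325}{18} \approx -18.056$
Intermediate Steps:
$E{\left(u \right)} = \frac{17}{3}$ ($E{\left(u \right)} = \left(- \frac{1}{3}\right) \left(-17\right) = \frac{17}{3}$)
$C{\left(q \right)} = - \frac{q}{66} - \frac{q \left(5 + q\right)}{54}$ ($C{\left(q \right)} = \frac{\frac{\left(q + 5\right) q}{-18} + \frac{q}{-22}}{3} = \frac{\left(5 + q\right) q \left(- \frac{1}{18}\right) + q \left(- \frac{1}{22}\right)}{3} = \frac{q \left(5 + q\right) \left(- \frac{1}{18}\right) - \frac{q}{22}}{3} = \frac{- \frac{q \left(5 + q\right)}{18} - \frac{q}{22}}{3} = \frac{- \frac{q}{22} - \frac{q \left(5 + q\right)}{18}}{3} = - \frac{q}{66} - \frac{q \left(5 + q\right)}{54}$)
$C{\left(33 \right)} + E{\left(38 \right)} = \left(- \frac{1}{594}\right) 33 \left(64 + 11 \cdot 33\right) + \frac{17}{3} = \left(- \frac{1}{594}\right) 33 \left(64 + 363\right) + \frac{17}{3} = \left(- \frac{1}{594}\right) 33 \cdot 427 + \frac{17}{3} = - \frac{427}{18} + \frac{17}{3} = - \frac{325}{18}$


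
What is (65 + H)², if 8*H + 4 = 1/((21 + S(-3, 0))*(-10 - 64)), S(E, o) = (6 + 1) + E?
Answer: 911259250801/219040000 ≈ 4160.2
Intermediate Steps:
S(E, o) = 7 + E
H = -7401/14800 (H = -½ + 1/(8*(((21 + (7 - 3))*(-10 - 64)))) = -½ + 1/(8*(((21 + 4)*(-74)))) = -½ + 1/(8*((25*(-74)))) = -½ + (⅛)/(-1850) = -½ + (⅛)*(-1/1850) = -½ - 1/14800 = -7401/14800 ≈ -0.50007)
(65 + H)² = (65 - 7401/14800)² = (954599/14800)² = 911259250801/219040000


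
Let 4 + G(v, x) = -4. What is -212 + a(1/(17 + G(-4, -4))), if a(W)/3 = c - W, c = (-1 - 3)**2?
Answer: -493/3 ≈ -164.33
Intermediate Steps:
G(v, x) = -8 (G(v, x) = -4 - 4 = -8)
c = 16 (c = (-4)**2 = 16)
a(W) = 48 - 3*W (a(W) = 3*(16 - W) = 48 - 3*W)
-212 + a(1/(17 + G(-4, -4))) = -212 + (48 - 3/(17 - 8)) = -212 + (48 - 3/9) = -212 + (48 - 3*1/9) = -212 + (48 - 1/3) = -212 + 143/3 = -493/3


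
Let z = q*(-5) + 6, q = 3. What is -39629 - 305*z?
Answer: -36884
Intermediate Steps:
z = -9 (z = 3*(-5) + 6 = -15 + 6 = -9)
-39629 - 305*z = -39629 - 305*(-9) = -39629 - 1*(-2745) = -39629 + 2745 = -36884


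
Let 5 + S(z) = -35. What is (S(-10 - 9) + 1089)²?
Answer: 1100401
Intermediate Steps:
S(z) = -40 (S(z) = -5 - 35 = -40)
(S(-10 - 9) + 1089)² = (-40 + 1089)² = 1049² = 1100401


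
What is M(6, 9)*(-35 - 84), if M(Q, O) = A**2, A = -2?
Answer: -476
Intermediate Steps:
M(Q, O) = 4 (M(Q, O) = (-2)**2 = 4)
M(6, 9)*(-35 - 84) = 4*(-35 - 84) = 4*(-119) = -476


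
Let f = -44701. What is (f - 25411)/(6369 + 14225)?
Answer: -5008/1471 ≈ -3.4045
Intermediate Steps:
(f - 25411)/(6369 + 14225) = (-44701 - 25411)/(6369 + 14225) = -70112/20594 = -70112*1/20594 = -5008/1471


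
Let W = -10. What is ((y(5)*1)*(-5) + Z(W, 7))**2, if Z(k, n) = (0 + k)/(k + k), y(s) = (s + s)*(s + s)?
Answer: 998001/4 ≈ 2.4950e+5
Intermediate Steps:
y(s) = 4*s**2 (y(s) = (2*s)*(2*s) = 4*s**2)
Z(k, n) = 1/2 (Z(k, n) = k/((2*k)) = k*(1/(2*k)) = 1/2)
((y(5)*1)*(-5) + Z(W, 7))**2 = (((4*5**2)*1)*(-5) + 1/2)**2 = (((4*25)*1)*(-5) + 1/2)**2 = ((100*1)*(-5) + 1/2)**2 = (100*(-5) + 1/2)**2 = (-500 + 1/2)**2 = (-999/2)**2 = 998001/4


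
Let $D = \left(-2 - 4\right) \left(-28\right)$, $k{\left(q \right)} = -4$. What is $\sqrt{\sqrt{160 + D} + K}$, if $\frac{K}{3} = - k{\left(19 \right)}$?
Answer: $\sqrt{12 + 2 \sqrt{82}} \approx 5.4873$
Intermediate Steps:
$D = 168$ ($D = \left(-6\right) \left(-28\right) = 168$)
$K = 12$ ($K = 3 \left(\left(-1\right) \left(-4\right)\right) = 3 \cdot 4 = 12$)
$\sqrt{\sqrt{160 + D} + K} = \sqrt{\sqrt{160 + 168} + 12} = \sqrt{\sqrt{328} + 12} = \sqrt{2 \sqrt{82} + 12} = \sqrt{12 + 2 \sqrt{82}}$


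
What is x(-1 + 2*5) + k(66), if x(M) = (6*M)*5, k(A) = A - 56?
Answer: 280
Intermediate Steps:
k(A) = -56 + A
x(M) = 30*M
x(-1 + 2*5) + k(66) = 30*(-1 + 2*5) + (-56 + 66) = 30*(-1 + 10) + 10 = 30*9 + 10 = 270 + 10 = 280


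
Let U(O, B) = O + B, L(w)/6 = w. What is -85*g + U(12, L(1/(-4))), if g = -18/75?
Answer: 309/10 ≈ 30.900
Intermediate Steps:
L(w) = 6*w
U(O, B) = B + O
g = -6/25 (g = -18*1/75 = -6/25 ≈ -0.24000)
-85*g + U(12, L(1/(-4))) = -85*(-6/25) + (6/(-4) + 12) = 102/5 + (6*(-1/4) + 12) = 102/5 + (-3/2 + 12) = 102/5 + 21/2 = 309/10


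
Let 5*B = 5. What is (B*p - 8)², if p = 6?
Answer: 4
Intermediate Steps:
B = 1 (B = (⅕)*5 = 1)
(B*p - 8)² = (1*6 - 8)² = (6 - 8)² = (-2)² = 4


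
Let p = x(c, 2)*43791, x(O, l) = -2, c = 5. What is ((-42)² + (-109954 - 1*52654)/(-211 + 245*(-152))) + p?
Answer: -3213807310/37451 ≈ -85814.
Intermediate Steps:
p = -87582 (p = -2*43791 = -87582)
((-42)² + (-109954 - 1*52654)/(-211 + 245*(-152))) + p = ((-42)² + (-109954 - 1*52654)/(-211 + 245*(-152))) - 87582 = (1764 + (-109954 - 52654)/(-211 - 37240)) - 87582 = (1764 - 162608/(-37451)) - 87582 = (1764 - 162608*(-1/37451)) - 87582 = (1764 + 162608/37451) - 87582 = 66226172/37451 - 87582 = -3213807310/37451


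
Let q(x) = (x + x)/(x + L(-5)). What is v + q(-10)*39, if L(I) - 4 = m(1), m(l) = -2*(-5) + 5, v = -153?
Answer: -719/3 ≈ -239.67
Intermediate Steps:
m(l) = 15 (m(l) = 10 + 5 = 15)
L(I) = 19 (L(I) = 4 + 15 = 19)
q(x) = 2*x/(19 + x) (q(x) = (x + x)/(x + 19) = (2*x)/(19 + x) = 2*x/(19 + x))
v + q(-10)*39 = -153 + (2*(-10)/(19 - 10))*39 = -153 + (2*(-10)/9)*39 = -153 + (2*(-10)*(1/9))*39 = -153 - 20/9*39 = -153 - 260/3 = -719/3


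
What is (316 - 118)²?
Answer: 39204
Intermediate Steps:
(316 - 118)² = 198² = 39204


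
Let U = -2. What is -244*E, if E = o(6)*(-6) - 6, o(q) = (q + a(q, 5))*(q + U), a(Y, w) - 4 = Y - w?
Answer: 65880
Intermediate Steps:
a(Y, w) = 4 + Y - w (a(Y, w) = 4 + (Y - w) = 4 + Y - w)
o(q) = (-1 + 2*q)*(-2 + q) (o(q) = (q + (4 + q - 1*5))*(q - 2) = (q + (4 + q - 5))*(-2 + q) = (q + (-1 + q))*(-2 + q) = (-1 + 2*q)*(-2 + q))
E = -270 (E = (2 - 5*6 + 2*6²)*(-6) - 6 = (2 - 30 + 2*36)*(-6) - 6 = (2 - 30 + 72)*(-6) - 6 = 44*(-6) - 6 = -264 - 6 = -270)
-244*E = -244*(-270) = 65880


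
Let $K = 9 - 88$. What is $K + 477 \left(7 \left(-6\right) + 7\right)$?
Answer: $-16774$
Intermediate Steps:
$K = -79$ ($K = 9 - 88 = -79$)
$K + 477 \left(7 \left(-6\right) + 7\right) = -79 + 477 \left(7 \left(-6\right) + 7\right) = -79 + 477 \left(-42 + 7\right) = -79 + 477 \left(-35\right) = -79 - 16695 = -16774$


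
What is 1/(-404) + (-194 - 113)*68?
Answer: -8433905/404 ≈ -20876.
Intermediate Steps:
1/(-404) + (-194 - 113)*68 = -1/404 - 307*68 = -1/404 - 20876 = -8433905/404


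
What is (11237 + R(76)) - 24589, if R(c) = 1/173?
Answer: -2309895/173 ≈ -13352.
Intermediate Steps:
R(c) = 1/173
(11237 + R(76)) - 24589 = (11237 + 1/173) - 24589 = 1944002/173 - 24589 = -2309895/173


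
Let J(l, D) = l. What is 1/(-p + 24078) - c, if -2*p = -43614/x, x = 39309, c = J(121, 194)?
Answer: -38173885462/315486765 ≈ -121.00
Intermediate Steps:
c = 121
p = 7269/13103 (p = -(-21807)/39309 = -1/2*(-14538/13103) = 7269/13103 ≈ 0.55476)
1/(-p + 24078) - c = 1/(-1*7269/13103 + 24078) - 1*121 = 1/(-7269/13103 + 24078) - 121 = 1/(315486765/13103) - 121 = 13103/315486765 - 121 = -38173885462/315486765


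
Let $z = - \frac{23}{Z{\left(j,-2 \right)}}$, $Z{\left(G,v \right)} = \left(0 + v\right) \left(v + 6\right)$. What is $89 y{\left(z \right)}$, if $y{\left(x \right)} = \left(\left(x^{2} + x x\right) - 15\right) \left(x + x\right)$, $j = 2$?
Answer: $\frac{100303}{128} \approx 783.62$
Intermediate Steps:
$Z{\left(G,v \right)} = v \left(6 + v\right)$
$z = \frac{23}{8}$ ($z = - \frac{23}{\left(-2\right) \left(6 - 2\right)} = - \frac{23}{\left(-2\right) 4} = - \frac{23}{-8} = \left(-23\right) \left(- \frac{1}{8}\right) = \frac{23}{8} \approx 2.875$)
$y{\left(x \right)} = 2 x \left(-15 + 2 x^{2}\right)$ ($y{\left(x \right)} = \left(\left(x^{2} + x^{2}\right) - 15\right) 2 x = \left(2 x^{2} - 15\right) 2 x = \left(-15 + 2 x^{2}\right) 2 x = 2 x \left(-15 + 2 x^{2}\right)$)
$89 y{\left(z \right)} = 89 \left(\left(-30\right) \frac{23}{8} + 4 \left(\frac{23}{8}\right)^{3}\right) = 89 \left(- \frac{345}{4} + 4 \cdot \frac{12167}{512}\right) = 89 \left(- \frac{345}{4} + \frac{12167}{128}\right) = 89 \cdot \frac{1127}{128} = \frac{100303}{128}$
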